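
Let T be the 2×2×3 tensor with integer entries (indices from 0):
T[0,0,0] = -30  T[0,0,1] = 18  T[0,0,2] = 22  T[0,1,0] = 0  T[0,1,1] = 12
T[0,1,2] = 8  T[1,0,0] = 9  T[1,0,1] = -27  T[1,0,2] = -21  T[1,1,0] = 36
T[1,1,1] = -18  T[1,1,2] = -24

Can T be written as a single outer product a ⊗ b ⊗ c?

No

The mode-1 unfolding of T (rows indexed by i, columns by (j,k) = (0,0), (0,1), (0,2), (1,0), (1,1), (1,2)) is [[-30, 18, 22, 0, 12, 8], [9, -27, -21, 36, -18, -24]].
There the 2×2 minor on rows i ∈ {0, 1}, columns (j,k) ∈ {(0,0), (0,1)} is det [[-30, 18], [9, -27]] = 648 ≠ 0, so this unfolding has rank ≥ 2; CP rank is at least every unfolding rank, so rank(T) ≥ 2.
In particular rank(T) ≥ 2 > 1, so T is not rank-1.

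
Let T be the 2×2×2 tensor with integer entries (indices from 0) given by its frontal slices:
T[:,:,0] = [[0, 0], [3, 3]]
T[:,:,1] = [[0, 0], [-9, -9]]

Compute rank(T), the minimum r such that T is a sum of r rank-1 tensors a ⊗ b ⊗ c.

Lower bound: T ≠ 0 (e.g. T[1,0,0] = 3), so rank(T) ≥ 1.
Upper bound: if T = a ⊗ b ⊗ c then every fibre of T is a multiple of the corresponding factor, so read the factors off the fibres through the nonzero entry T[1,0,0] = 3.
The mode-1 fibre T[:,0,0] = [0, 3] gives a = (0, 1) (primitive direction); the mode-2 fibre T[1,:,0] = [3, 3] gives b = (1, 1); then c[k] = T[1,0,k] / (a[1]·b[0]) = [3, -9] / 1 = (3, -9).
Expanding (0, 1) ⊗ (1, 1) ⊗ (3, -9) reproduces all 8 entries of T, so T = (0, 1) ⊗ (1, 1) ⊗ (3, -9) and rank(T) ≤ 1.
These bounds meet, so rank(T) = 1.

1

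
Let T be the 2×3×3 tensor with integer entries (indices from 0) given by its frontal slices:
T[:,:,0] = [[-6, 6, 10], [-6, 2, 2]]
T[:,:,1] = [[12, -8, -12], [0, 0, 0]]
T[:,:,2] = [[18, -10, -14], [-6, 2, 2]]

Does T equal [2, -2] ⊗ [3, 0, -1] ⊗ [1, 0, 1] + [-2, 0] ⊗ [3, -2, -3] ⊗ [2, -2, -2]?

Reconstruct entry (0,1,0) from the claimed factors: Σₗ aₗ[0]bₗ[1]cₗ[0] = (2)·(0)·(1) + (-2)·(-2)·(2) = 8, but T[0,1,0] = 6. The claim is false.

No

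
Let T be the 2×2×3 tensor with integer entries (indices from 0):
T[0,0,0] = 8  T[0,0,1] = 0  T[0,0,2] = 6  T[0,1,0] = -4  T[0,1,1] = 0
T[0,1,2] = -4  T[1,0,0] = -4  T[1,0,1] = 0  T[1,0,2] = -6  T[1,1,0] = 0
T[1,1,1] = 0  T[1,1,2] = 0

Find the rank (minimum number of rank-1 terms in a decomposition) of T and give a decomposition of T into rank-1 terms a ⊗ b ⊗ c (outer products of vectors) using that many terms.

Lower bound: the mode-2 unfolding of T (rows indexed by j, columns by (i,k) = (0,0), (0,1), (0,2), (1,0), (1,1), (1,2)) is [[8, 0, 6, -4, 0, -6], [-4, 0, -4, 0, 0, 0]].
There the 2×2 minor on rows j ∈ {0, 1}, columns (i,k) ∈ {(0,0), (0,2)} is det [[8, 6], [-4, -4]] = -8 ≠ 0, so this unfolding has rank ≥ 2; CP rank is at least every unfolding rank, so rank(T) ≥ 2. (This is only a lower bound: in general the CP rank may exceed every unfolding rank, so we still need to exhibit 2 rank-1 terms summing to T.)
Upper bound — finding two terms. Write S_k = T[:,:,k] for the frontal slices: S₀ = [[8, -4], [-4, 0]], S₁ = [[0, 0], [0, 0]], S₂ = [[6, -4], [-6, 0]].
If T = a₁ ⊗ b₁ ⊗ c₁ + a₂ ⊗ b₂ ⊗ c₂ then each S_k = c₁[k]·a₁b₁ᵀ + c₂[k]·a₂b₂ᵀ. S₀ and S₂ are linearly independent, so a₁b₁ᵀ and a₂b₂ᵀ must span the same plane of matrices: they are the rank-1 matrices of the form x·S₀ + y·S₂.
det(x·S₀ + y·S₂) is −16·x² − 40·xy − 24·y² = (-8)·(2·x + 3·y)(x + y), vanishing at (x:y) = (3:-2) and (1:-1).
M₁ = 3·S₀ − 2·S₂ = [[12, -4], [0, 0]] = 4·[1, 0][3, -1]ᵀ and M₂ = S₀ − S₂ = [[2, 0], [2, 0]] = 2·[1, 1][1, 0]ᵀ, so take a₁ = [1, 0], b₁ = [3, -1], a₂ = [1, 1], b₂ = [1, 0].
Each slice is an integer combination of E₁ = a₁b₁ᵀ and E₂ = a₂b₂ᵀ: S₀ = 4·E₁ − 4·E₂, S₁ = 0, S₂ = 4·E₁ − 6·E₂; reading off coefficients, c₁ = [4, 0, 4] and c₂ = [-4, 0, -6].
Hence T = [1, 0] ⊗ [3, -1] ⊗ [4, 0, 4] + [1, 1] ⊗ [1, 0] ⊗ [-4, 0, -6], so rank(T) ≤ 2.
These bounds meet, so rank(T) = 2.

rank(T) = 2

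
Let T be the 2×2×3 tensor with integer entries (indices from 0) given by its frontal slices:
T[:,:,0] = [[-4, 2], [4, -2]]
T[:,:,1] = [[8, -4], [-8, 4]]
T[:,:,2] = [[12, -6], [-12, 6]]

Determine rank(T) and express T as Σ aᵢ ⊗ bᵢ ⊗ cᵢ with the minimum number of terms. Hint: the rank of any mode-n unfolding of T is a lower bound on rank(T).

rank(T) = 1

Lower bound: T ≠ 0 (e.g. T[0,0,0] = -4), so rank(T) ≥ 1.
Upper bound: the mode-1 fibre T[:,0,0] = [-4, 4] gives a = [1, -1] (primitive direction); the mode-2 fibre T[0,:,0] = [-4, 2] gives b = [2, -1]; then c[k] = T[0,0,k] / (a[0]·b[0]) = [-4, 8, 12] / 2 = [-2, 4, 6].
Expanding [1, -1] ⊗ [2, -1] ⊗ [-2, 4, 6] reproduces all 12 entries of T, so T = [1, -1] ⊗ [2, -1] ⊗ [-2, 4, 6] and rank(T) ≤ 1.
These bounds meet, so rank(T) = 1.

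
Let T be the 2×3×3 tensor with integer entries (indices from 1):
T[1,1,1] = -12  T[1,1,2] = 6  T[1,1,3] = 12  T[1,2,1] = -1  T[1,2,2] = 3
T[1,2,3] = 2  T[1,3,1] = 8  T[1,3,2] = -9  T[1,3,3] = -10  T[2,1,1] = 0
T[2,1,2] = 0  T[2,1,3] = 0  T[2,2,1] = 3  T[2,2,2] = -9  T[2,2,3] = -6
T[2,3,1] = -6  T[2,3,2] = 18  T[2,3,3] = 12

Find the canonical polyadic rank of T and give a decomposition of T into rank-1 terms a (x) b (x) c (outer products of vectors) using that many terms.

Lower bound: the mode-3 unfolding of T (rows indexed by k, columns by (i,j) = (1,1), (1,2), (1,3), (2,1), (2,2), (2,3)) is [[-12, -1, 8, 0, 3, -6], [6, 3, -9, 0, -9, 18], [12, 2, -10, 0, -6, 12]].
There the 2×2 minor on rows k ∈ {1, 2}, columns (i,j) ∈ {(1,1), (1,2)} is det [[-12, -1], [6, 3]] = -30 ≠ 0, so this unfolding has rank ≥ 2; CP rank is at least every unfolding rank, so rank(T) ≥ 2. (This is only a lower bound: in general the CP rank may exceed every unfolding rank, so we still need to exhibit 2 rank-1 terms summing to T.)
Upper bound — finding two terms. Write S_k = T[:,:,k] for the frontal slices: S₁ = [[-12, -1, 8], [0, 3, -6]], S₂ = [[6, 3, -9], [0, -9, 18]], S₃ = [[12, 2, -10], [0, -6, 12]].
If T = a₁ (x) b₁ (x) c₁ + a₂ (x) b₂ (x) c₂ then each S_k = c₁[k]·a₁b₁ᵀ + c₂[k]·a₂b₂ᵀ. S₁ and S₂ are linearly independent, so a₁b₁ᵀ and a₂b₂ᵀ must span the same plane of matrices: they are the rank-1 matrices of the form x·S₁ + y·S₂.
The 2×2 minor of x·S₁ + y·S₂ on rows {1,2}, columns {1,2} is −36·x² + 126·xy − 54·y² = (-18)·(x − 3·y)(2·x − y), vanishing at (x:y) = (3:1) and (1:2).
M₁ = 3·S₁ + S₂ = [[-30, 0, 15], [0, 0, 0]] = (-15)·(1, 0)(2, 0, -1)ᵀ and M₂ = S₁ + 2·S₂ = [[0, 5, -10], [0, -15, 30]] = 5·(1, -3)(0, 1, -2)ᵀ, so take a₁ = (1, 0), b₁ = (2, 0, -1), a₂ = (1, -3), b₂ = (0, 1, -2).
Each slice is an integer combination of E₁ = a₁b₁ᵀ and E₂ = a₂b₂ᵀ: S₁ = −6·E₁ − E₂, S₂ = 3·E₁ + 3·E₂, S₃ = 6·E₁ + 2·E₂; reading off coefficients, c₁ = (-6, 3, 6) and c₂ = (-1, 3, 2).
Hence T = (1, 0) (x) (2, 0, -1) (x) (-6, 3, 6) + (1, -3) (x) (0, 1, -2) (x) (-1, 3, 2), so rank(T) ≤ 2.
These bounds meet, so rank(T) = 2.

rank(T) = 2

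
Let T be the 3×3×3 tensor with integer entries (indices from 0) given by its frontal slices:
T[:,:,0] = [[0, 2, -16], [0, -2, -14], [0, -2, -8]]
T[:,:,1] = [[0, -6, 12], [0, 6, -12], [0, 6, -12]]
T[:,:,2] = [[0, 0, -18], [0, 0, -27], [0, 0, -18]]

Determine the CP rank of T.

Lower bound: the mode-3 unfolding of T (rows indexed by k, columns by (i,j) = (0,0), (0,1), (0,2), (1,0), (1,1), (1,2), (2,0), (2,1), (2,2)) is [[0, 2, -16, 0, -2, -14, 0, -2, -8], [0, -6, 12, 0, 6, -12, 0, 6, -12], [0, 0, -18, 0, 0, -27, 0, 0, -18]].
There the 2×2 minor on rows k ∈ {0, 1}, columns (i,j) ∈ {(0,1), (0,2)} is det [[2, -16], [-6, 12]] = -72 ≠ 0, so this unfolding has rank ≥ 2; CP rank is at least every unfolding rank, so rank(T) ≥ 2. (Flattening ranks never certify an upper bound on CP rank; for that we must actually write T with 2 rank-1 terms.)
Upper bound — finding two terms. Write S_k = T[:,:,k] for the frontal slices: S₀ = [[0, 2, -16], [0, -2, -14], [0, -2, -8]], S₁ = [[0, -6, 12], [0, 6, -12], [0, 6, -12]], S₂ = [[0, 0, -18], [0, 0, -27], [0, 0, -18]].
If T = a₁ ⊗ b₁ ⊗ c₁ + a₂ ⊗ b₂ ⊗ c₂ then each S_k = c₁[k]·a₁b₁ᵀ + c₂[k]·a₂b₂ᵀ. S₀ and S₁ are linearly independent, so a₁b₁ᵀ and a₂b₂ᵀ must span the same plane of matrices: they are the rank-1 matrices of the form x·S₀ + y·S₁.
The 2×2 minor of x·S₀ + y·S₁ on rows {0,1}, columns {1,2} is −60·x² + 180·xy = (-60)·(x − 3·y)(x), vanishing at (x:y) = (3:1) and (0:1).
M₁ = 3·S₀ + S₁ = [[0, 0, -36], [0, 0, -54], [0, 0, -36]] = (-18)·(2, 3, 2)(0, 0, 1)ᵀ and M₂ = S₁ = [[0, -6, 12], [0, 6, -12], [0, 6, -12]] = (-6)·(1, -1, -1)(0, 1, -2)ᵀ, so take a₁ = (2, 3, 2), b₁ = (0, 0, 1), a₂ = (1, -1, -1), b₂ = (0, 1, -2).
Each slice is an integer combination of E₁ = a₁b₁ᵀ and E₂ = a₂b₂ᵀ: S₀ = −6·E₁ + 2·E₂, S₁ = −6·E₂, S₂ = −9·E₁; reading off coefficients, c₁ = (-6, 0, -9) and c₂ = (2, -6, 0).
Hence T = (2, 3, 2) ⊗ (0, 0, 1) ⊗ (-6, 0, -9) + (1, -1, -1) ⊗ (0, 1, -2) ⊗ (2, -6, 0), so rank(T) ≤ 2.
These bounds meet, so rank(T) = 2.
Check entry T[2,1,0] = -2: (2)·(0)·(-6) + (-1)·(1)·(2) = -2.

2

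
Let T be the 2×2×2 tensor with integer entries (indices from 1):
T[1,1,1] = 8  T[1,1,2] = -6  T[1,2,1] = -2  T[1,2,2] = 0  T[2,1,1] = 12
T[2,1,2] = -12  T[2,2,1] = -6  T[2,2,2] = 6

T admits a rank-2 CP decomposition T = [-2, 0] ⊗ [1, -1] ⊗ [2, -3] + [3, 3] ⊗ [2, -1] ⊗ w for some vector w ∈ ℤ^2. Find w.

w = [2, -2]

Subtract the known terms from T to get the rank-1 residual R = [3, 3] ⊗ [2, -1] ⊗ w, so R[i,j,k] = a[i]·b[j]·w[k]. Pick indices with nonzero a[1]·b[1] = (3)·(2) = 6. Only the fibre through (1,1,·) is needed: R[1,1,:] = T[1,1,:] − Σₗ aₗ[1]bₗ[1]cₗ = [8, -6] − (-2)·(1)·[2, -3] = [12, -12]. Then w[k] = R[1,1,k] / 6 for each k, giving w = [12, -12] / 6 = [2, -2].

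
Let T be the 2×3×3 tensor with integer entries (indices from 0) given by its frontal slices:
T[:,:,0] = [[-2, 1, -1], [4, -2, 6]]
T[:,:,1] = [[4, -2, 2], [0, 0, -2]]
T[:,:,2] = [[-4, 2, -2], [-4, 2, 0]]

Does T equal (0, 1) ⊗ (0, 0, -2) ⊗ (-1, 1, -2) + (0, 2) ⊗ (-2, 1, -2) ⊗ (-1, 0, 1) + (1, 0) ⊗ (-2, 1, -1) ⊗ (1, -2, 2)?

Yes

Reconstruct entrywise from the claimed factors. For example, T[1,1,0] = -2 and Σₗ aₗ[1]bₗ[1]cₗ[0] = (1)·(0)·(-1) + (2)·(1)·(-1) + (0)·(1)·(1) = -2; checking all 18 entries, every one matches. The claim holds.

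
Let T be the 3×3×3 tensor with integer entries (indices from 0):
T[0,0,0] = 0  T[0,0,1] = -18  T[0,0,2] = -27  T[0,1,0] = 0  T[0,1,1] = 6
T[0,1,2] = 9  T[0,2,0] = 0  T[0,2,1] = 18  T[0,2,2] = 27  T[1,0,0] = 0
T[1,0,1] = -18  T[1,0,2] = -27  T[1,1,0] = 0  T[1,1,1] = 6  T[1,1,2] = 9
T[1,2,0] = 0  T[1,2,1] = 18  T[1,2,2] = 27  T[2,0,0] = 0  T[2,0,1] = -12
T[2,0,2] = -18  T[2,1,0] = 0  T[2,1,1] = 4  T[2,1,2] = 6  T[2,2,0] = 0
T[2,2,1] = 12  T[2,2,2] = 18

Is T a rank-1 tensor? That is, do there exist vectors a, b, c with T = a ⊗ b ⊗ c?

If T = a ⊗ b ⊗ c then every fibre of T is a multiple of the corresponding factor, so read the factors off the fibres through the nonzero entry T[0,0,1] = -18.
The mode-1 fibre T[:,0,1] = [-18, -18, -12] gives a = (3, 3, 2) (primitive direction); the mode-2 fibre T[0,:,1] = [-18, 6, 18] gives b = (3, -1, -3); then c[k] = T[0,0,k] / (a[0]·b[0]) = [0, -18, -27] / 9 = (0, -2, -3).
Expanding (3, 3, 2) ⊗ (3, -1, -3) ⊗ (0, -2, -3) reproduces all 27 entries of T, so T = (3, 3, 2) ⊗ (3, -1, -3) ⊗ (0, -2, -3) and rank(T) ≤ 1.
Equivalently every frontal slice T[:,:,k] is c[k] times the rank-1 matrix (3, 3, 2) ⊗ (3, -1, -3). So T has rank 1 (it is nonzero).

Yes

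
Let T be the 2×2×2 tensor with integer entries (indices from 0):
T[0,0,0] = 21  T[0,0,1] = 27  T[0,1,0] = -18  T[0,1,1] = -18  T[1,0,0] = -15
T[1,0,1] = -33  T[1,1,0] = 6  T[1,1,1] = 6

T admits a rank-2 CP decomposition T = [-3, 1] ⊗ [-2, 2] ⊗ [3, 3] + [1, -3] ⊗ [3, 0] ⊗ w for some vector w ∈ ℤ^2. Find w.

Subtract the known terms from T to get the rank-1 residual R = [1, -3] ⊗ [3, 0] ⊗ w, so R[i,j,k] = a[i]·b[j]·w[k]. Pick indices with nonzero a[0]·b[0] = (1)·(3) = 3. Only the fibre through (0,0,·) is needed: R[0,0,:] = T[0,0,:] − Σₗ aₗ[0]bₗ[0]cₗ = [21, 27] − (-3)·(-2)·[3, 3] = [3, 9]. Then w[k] = R[0,0,k] / 3 for each k, giving w = [3, 9] / 3 = [1, 3].

w = [1, 3]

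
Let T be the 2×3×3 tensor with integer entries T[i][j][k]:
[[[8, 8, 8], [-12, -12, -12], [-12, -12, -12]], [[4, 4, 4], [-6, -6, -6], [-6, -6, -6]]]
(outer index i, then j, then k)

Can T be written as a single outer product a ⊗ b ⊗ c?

Yes

The mode-1 fibre T[:,0,0] = [8, 4] gives a = [2, 1] (primitive direction); the mode-2 fibre T[0,:,0] = [8, -12, -12] gives b = [2, -3, -3]; then c[k] = T[0,0,k] / (a[0]·b[0]) = [8, 8, 8] / 4 = [2, 2, 2].
Expanding [2, 1] ⊗ [2, -3, -3] ⊗ [2, 2, 2] reproduces all 18 entries of T, so T = [2, 1] ⊗ [2, -3, -3] ⊗ [2, 2, 2] and rank(T) ≤ 1.
Equivalently every frontal slice T[:,:,k] is c[k] times the rank-1 matrix [2, 1] ⊗ [2, -3, -3]. So T has rank 1 (it is nonzero).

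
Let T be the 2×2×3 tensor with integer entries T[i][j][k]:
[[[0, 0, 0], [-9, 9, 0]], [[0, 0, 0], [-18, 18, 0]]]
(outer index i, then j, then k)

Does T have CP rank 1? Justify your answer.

The mode-1 fibre T[:,1,0] = [-9, -18] gives a = (1, 2) (primitive direction); the mode-2 fibre T[0,:,0] = [0, -9] gives b = (0, 1); then c[k] = T[0,1,k] / (a[0]·b[1]) = [-9, 9, 0] / 1 = (-9, 9, 0).
Expanding (1, 2) ∘ (0, 1) ∘ (-9, 9, 0) reproduces all 12 entries of T, so T = (1, 2) ∘ (0, 1) ∘ (-9, 9, 0) and rank(T) ≤ 1.
Equivalently every frontal slice T[:,:,k] is c[k] times the rank-1 matrix (1, 2) ∘ (0, 1). So T has rank 1 (it is nonzero).

Yes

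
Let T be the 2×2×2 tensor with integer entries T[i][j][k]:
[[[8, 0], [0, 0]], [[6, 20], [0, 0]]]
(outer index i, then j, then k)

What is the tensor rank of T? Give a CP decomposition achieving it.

Lower bound: the mode-1 unfolding of T (rows indexed by i, columns by (j,k) = (0,0), (0,1), (1,0), (1,1)) is [[8, 0, 0, 0], [6, 20, 0, 0]].
There the 2×2 minor on rows i ∈ {0, 1}, columns (j,k) ∈ {(0,0), (0,1)} is det [[8, 0], [6, 20]] = 160 ≠ 0, so this unfolding has rank ≥ 2; CP rank is at least every unfolding rank, so rank(T) ≥ 2. (Unfolding ranks only ever bound the CP rank from below — rank(T) can be strictly larger than all of them — so the matching upper bound has to come from an explicit 2-term decomposition.)
Upper bound — finding two terms. Every mode-2 slice of T is a multiple of one matrix: T[:,j,:] = b[j]·M with b = [1, 0] and M = [[8, 0], [6, 20]] (rows indexed by i, columns by k). So it suffices to write M as a sum of two rank-1 matrices.
Splitting M by its rows (i = 0, 1), M = [1, 0][8, 0]ᵀ + [0, 1][6, 20]ᵀ.
Hence T = [1, 0] ⊗ [1, 0] ⊗ [8, 0] + [0, 1] ⊗ [1, 0] ⊗ [6, 20], so rank(T) ≤ 2.
These bounds meet, so rank(T) = 2.

rank(T) = 2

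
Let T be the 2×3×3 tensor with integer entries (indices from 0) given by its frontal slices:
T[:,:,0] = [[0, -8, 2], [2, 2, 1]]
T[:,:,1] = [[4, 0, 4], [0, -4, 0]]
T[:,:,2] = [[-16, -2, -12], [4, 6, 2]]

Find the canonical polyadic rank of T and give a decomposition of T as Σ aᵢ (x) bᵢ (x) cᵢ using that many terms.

Lower bound: the mode-3 unfolding of T (rows indexed by k, columns by (i,j) = (0,0), (0,1), (0,2), (1,0), (1,1), (1,2)) is [[0, -8, 2, 2, 2, 1], [4, 0, 4, 0, -4, 0], [-16, -2, -12, 4, 6, 2]].
There the 3×3 minor on rows k ∈ {0, 1, 2}, columns (i,j) ∈ {(0,0), (0,1), (0,2)} is det [[0, -8, 2], [4, 0, 4], [-16, -2, -12]] = 112 ≠ 0, so this unfolding has rank ≥ 3; CP rank is at least every unfolding rank, so rank(T) ≥ 3. (Unfolding ranks only ever bound the CP rank from below — rank(T) can be strictly larger than all of them — so the matching upper bound has to come from an explicit 3-term decomposition.)
Upper bound: T is a sum of 3 rank-1 terms, T = (1, -1) (x) (0, 1, 0) (x) (0, 4, -2) + (1, 0) (x) (1, -1, 1) (x) (4, 4, -8) + (2, -1) (x) (2, 2, 1) (x) (-1, 0, -2) (written with every a and b primitive with positive leading entry and the scale carried by c; CP decompositions are not unique, and this one is verified by expanding entrywise), so rank(T) ≤ 3.
These bounds meet, so rank(T) = 3.

rank(T) = 3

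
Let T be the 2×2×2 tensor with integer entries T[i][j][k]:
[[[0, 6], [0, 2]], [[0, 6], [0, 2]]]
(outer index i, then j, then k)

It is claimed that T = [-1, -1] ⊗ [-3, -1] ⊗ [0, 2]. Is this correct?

Yes

Reconstruct entrywise from the claimed factors. For example, T[1,0,0] = 0 and Σₗ aₗ[1]bₗ[0]cₗ[0] = (-1)·(-3)·(0) = 0; checking all 8 entries, every one matches. The claim holds.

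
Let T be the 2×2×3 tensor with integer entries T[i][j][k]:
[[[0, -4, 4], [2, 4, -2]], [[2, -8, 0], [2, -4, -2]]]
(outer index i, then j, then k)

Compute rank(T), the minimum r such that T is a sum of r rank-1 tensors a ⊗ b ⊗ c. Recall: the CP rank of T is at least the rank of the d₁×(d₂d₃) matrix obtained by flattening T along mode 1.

Lower bound: in the mode-3 unfolding of T (rows indexed by k, columns by (i,j)) the 3×3 minor on rows k ∈ {0, 1, 2}, columns (i,j) ∈ {(0,0), (0,1), (1,0)} is det [[0, 2, 2], [-4, 4, -8], [4, -2, 0]] = -80 ≠ 0, so that unfolding has rank ≥ 3 and hence rank(T) ≥ 3 (CP rank is at least every unfolding rank, though it can be larger).
Upper bound: T is a sum of 3 rank-1 terms, T = [1, -1] ⊗ [1, 1] ⊗ [0, 4, 0] + [1, 1] ⊗ [2, 1] ⊗ [2, 0, -2] + [2, 1] ⊗ [1, 0] ⊗ [-2, -4, 4] (written with every a and b primitive with positive leading entry and the scale carried by c; CP decompositions are not unique, and this one is verified by expanding entrywise), so rank(T) ≤ 3.
These bounds meet, so rank(T) = 3.

3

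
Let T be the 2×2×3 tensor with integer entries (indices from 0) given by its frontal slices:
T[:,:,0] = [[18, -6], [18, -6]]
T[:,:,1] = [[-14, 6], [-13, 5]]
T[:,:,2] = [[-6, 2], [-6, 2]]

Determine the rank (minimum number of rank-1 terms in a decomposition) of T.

2

Lower bound: the mode-3 unfolding of T (rows indexed by k, columns by (i,j) = (0,0), (0,1), (1,0), (1,1)) is [[18, -6, 18, -6], [-14, 6, -13, 5], [-6, 2, -6, 2]].
There the 2×2 minor on rows k ∈ {0, 1}, columns (i,j) ∈ {(0,0), (0,1)} is det [[18, -6], [-14, 6]] = 24 ≠ 0, so this unfolding has rank ≥ 2; CP rank is at least every unfolding rank, so rank(T) ≥ 2. (Flattening ranks never certify an upper bound on CP rank; for that we must actually write T with 2 rank-1 terms.)
Upper bound — finding two terms. Write S_k = T[:,:,k] for the frontal slices: S₀ = [[18, -6], [18, -6]], S₁ = [[-14, 6], [-13, 5]], S₂ = [[-6, 2], [-6, 2]].
If T = a₁ ⊗ b₁ ⊗ c₁ + a₂ ⊗ b₂ ⊗ c₂ then each S_k = c₁[k]·a₁b₁ᵀ + c₂[k]·a₂b₂ᵀ. S₀ and S₁ are linearly independent, so a₁b₁ᵀ and a₂b₂ᵀ must span the same plane of matrices: they are the rank-1 matrices of the form x·S₀ + y·S₁.
det(x·S₀ + y·S₁) is −12·xy + 8·y² = (-4)·(3·x − 2·y)(y), vanishing at (x:y) = (2:3) and (1:0).
M₁ = 2·S₀ + 3·S₁ = [[-6, 6], [-3, 3]] = (-3)·(2, 1)(1, -1)ᵀ and M₂ = S₀ = [[18, -6], [18, -6]] = 6·(1, 1)(3, -1)ᵀ, so take a₁ = (2, 1), b₁ = (1, -1), a₂ = (1, 1), b₂ = (3, -1).
Each slice is an integer combination of E₁ = a₁b₁ᵀ and E₂ = a₂b₂ᵀ: S₀ = 6·E₂, S₁ = −E₁ − 4·E₂, S₂ = −2·E₂; reading off coefficients, c₁ = (0, -1, 0) and c₂ = (6, -4, -2).
Hence T = (2, 1) ⊗ (1, -1) ⊗ (0, -1, 0) + (1, 1) ⊗ (3, -1) ⊗ (6, -4, -2), so rank(T) ≤ 2.
These bounds meet, so rank(T) = 2.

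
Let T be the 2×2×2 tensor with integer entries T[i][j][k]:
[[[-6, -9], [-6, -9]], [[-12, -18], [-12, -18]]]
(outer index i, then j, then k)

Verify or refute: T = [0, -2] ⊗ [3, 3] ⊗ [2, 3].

Reconstruct entry (0,0,0) from the claimed factors: Σₗ aₗ[0]bₗ[0]cₗ[0] = (0)·(3)·(2) = 0, but T[0,0,0] = -6. The claim is false.

No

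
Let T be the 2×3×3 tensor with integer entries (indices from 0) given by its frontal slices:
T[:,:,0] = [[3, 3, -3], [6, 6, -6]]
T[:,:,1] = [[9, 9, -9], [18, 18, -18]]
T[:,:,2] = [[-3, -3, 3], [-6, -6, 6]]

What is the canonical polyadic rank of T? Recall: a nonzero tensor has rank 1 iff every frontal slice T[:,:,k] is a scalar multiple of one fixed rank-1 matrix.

1

Lower bound: T ≠ 0 (e.g. T[0,0,0] = 3), so rank(T) ≥ 1.
Upper bound: if T = a ⊗ b ⊗ c then every fibre of T is a multiple of the corresponding factor, so read the factors off the fibres through the nonzero entry T[0,0,0] = 3.
The mode-1 fibre T[:,0,0] = [3, 6] gives a = [1, 2] (primitive direction); the mode-2 fibre T[0,:,0] = [3, 3, -3] gives b = [1, 1, -1]; then c[k] = T[0,0,k] / (a[0]·b[0]) = [3, 9, -3] / 1 = [3, 9, -3].
Expanding [1, 2] ⊗ [1, 1, -1] ⊗ [3, 9, -3] reproduces all 18 entries of T, so T = [1, 2] ⊗ [1, 1, -1] ⊗ [3, 9, -3] and rank(T) ≤ 1.
These bounds meet, so rank(T) = 1.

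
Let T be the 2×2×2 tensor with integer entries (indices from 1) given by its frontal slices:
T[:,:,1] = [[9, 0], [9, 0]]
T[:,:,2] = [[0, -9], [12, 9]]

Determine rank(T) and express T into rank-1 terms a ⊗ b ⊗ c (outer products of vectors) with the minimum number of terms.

rank(T) = 2

Lower bound: in the mode-3 unfolding of T (rows indexed by k, columns by (i,j)) the 2×2 minor on rows k ∈ {1, 2}, columns (i,j) ∈ {(1,1), (1,2)} is det [[9, 0], [0, -9]] = -81 ≠ 0, so that unfolding has rank ≥ 2 and hence rank(T) ≥ 2 (CP rank is at least every unfolding rank, though it can be larger).
Upper bound: with S_k = T[:,:,k], the two rank-1 terms a₁b₁ᵀ, a₂b₂ᵀ are the rank-1 members of the pencil x·S₁ + y·S₂.
det(x·S₁ + y·S₂) is 162·xy + 108·y² = 54·(3·x + 2·y)(y), vanishing at (x:y) = (2:-3) and (1:0).
M₁ = 2·S₁ − 3·S₂ = [[18, 27], [-18, -27]] = 9·[1, -1][2, 3]ᵀ and M₂ = S₁ = [[9, 0], [9, 0]] = 9·[1, 1][1, 0]ᵀ, so take a₁ = [1, -1], b₁ = [2, 3], a₂ = [1, 1], b₂ = [1, 0].
Each slice is an integer combination of E₁ = a₁b₁ᵀ and E₂ = a₂b₂ᵀ: S₁ = 9·E₂, S₂ = −3·E₁ + 6·E₂; reading off coefficients, c₁ = [0, -3] and c₂ = [9, 6].
Hence T = [1, -1] ⊗ [2, 3] ⊗ [0, -3] + [1, 1] ⊗ [1, 0] ⊗ [9, 6], so rank(T) ≤ 2.
These bounds meet, so rank(T) = 2.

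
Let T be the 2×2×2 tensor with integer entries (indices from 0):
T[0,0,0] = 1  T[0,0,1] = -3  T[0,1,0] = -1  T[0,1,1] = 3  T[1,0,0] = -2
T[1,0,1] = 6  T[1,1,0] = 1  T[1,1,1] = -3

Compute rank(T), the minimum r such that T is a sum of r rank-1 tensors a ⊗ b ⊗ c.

Lower bound: in the mode-2 unfolding of T (rows indexed by j, columns by (i,k)) the 2×2 minor on rows j ∈ {0, 1}, columns (i,k) ∈ {(0,0), (1,0)} is det [[1, -2], [-1, 1]] = -1 ≠ 0, so that unfolding has rank ≥ 2 and hence rank(T) ≥ 2 (CP rank is at least every unfolding rank, though it can be larger).
Upper bound: T[:,:,k] = c[k]·M for every slice, with c = [1, -3] and M = [[1, -1], [-2, 1]] (rows i, columns j).
Splitting M by its rows (i = 0, 1), M = [1, 0][1, -1]ᵀ + [0, 1][-2, 1]ᵀ.
Hence T = [1, 0] ⊗ [1, -1] ⊗ [1, -3] + [0, 1] ⊗ [-2, 1] ⊗ [1, -3], so rank(T) ≤ 2.
These bounds meet, so rank(T) = 2.

2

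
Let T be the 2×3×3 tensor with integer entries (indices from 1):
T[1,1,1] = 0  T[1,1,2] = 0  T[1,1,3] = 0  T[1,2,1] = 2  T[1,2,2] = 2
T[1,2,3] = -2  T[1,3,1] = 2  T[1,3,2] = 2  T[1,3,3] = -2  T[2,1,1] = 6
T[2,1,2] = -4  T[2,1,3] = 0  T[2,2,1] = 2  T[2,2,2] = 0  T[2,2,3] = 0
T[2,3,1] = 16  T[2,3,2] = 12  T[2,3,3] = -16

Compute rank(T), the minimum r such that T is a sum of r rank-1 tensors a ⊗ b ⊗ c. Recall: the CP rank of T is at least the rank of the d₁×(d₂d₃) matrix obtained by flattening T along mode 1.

Lower bound: in the mode-2 unfolding of T (rows indexed by j, columns by (i,k)) the 3×3 minor on rows j ∈ {1, 2, 3}, columns (i,k) ∈ {(1,1), (2,1), (2,2)} is det [[0, 6, -4], [2, 2, 0], [2, 16, 12]] = -256 ≠ 0, so that unfolding has rank ≥ 3 and hence rank(T) ≥ 3 (CP rank is at least every unfolding rank, though it can be larger).
Upper bound: T is a sum of 3 rank-1 terms, T = (0, 1) ⊗ (1, 0, 1) ⊗ (8, 0, -4) + (0, 1) ⊗ (1, 1, -2) ⊗ (-2, -4, 4) + (1, 2) ⊗ (0, 1, 1) ⊗ (2, 2, -2) (written with every a and b primitive with positive leading entry and the scale carried by c; CP decompositions are not unique, and this one is verified by expanding entrywise), so rank(T) ≤ 3.
These bounds meet, so rank(T) = 3.

3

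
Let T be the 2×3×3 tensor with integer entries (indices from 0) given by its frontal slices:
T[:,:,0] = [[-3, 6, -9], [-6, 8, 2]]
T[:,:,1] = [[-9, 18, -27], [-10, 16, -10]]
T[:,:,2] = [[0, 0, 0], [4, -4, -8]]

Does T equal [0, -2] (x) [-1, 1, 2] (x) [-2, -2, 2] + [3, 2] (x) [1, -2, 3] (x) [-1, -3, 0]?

Yes

Reconstruct entrywise from the claimed factors. For example, T[0,1,1] = 18 and Σₗ aₗ[0]bₗ[1]cₗ[1] = (0)·(1)·(-2) + (3)·(-2)·(-3) = 18; checking all 18 entries, every one matches. The claim holds.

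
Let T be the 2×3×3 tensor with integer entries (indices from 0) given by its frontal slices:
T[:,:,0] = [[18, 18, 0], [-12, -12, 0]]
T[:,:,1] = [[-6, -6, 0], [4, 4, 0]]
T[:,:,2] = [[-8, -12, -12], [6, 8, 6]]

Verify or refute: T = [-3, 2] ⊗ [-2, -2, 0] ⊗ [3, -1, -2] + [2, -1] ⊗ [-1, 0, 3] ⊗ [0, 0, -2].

Reconstruct entrywise from the claimed factors. For example, T[1,0,0] = -12 and Σₗ aₗ[1]bₗ[0]cₗ[0] = (2)·(-2)·(3) + (-1)·(-1)·(0) = -12; checking all 18 entries, every one matches. The claim holds.

Yes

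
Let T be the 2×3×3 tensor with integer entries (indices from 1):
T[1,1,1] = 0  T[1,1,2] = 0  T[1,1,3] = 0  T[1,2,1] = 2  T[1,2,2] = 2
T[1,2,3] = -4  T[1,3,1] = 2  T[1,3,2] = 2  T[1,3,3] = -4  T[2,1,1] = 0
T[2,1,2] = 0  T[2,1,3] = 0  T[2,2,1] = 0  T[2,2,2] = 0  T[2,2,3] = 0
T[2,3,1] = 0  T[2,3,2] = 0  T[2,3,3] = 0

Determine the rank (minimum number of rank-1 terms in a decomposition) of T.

Lower bound: T ≠ 0 (e.g. T[1,2,1] = 2), so rank(T) ≥ 1.
Upper bound: if T = a ∘ b ∘ c then every fibre of T is a multiple of the corresponding factor, so read the factors off the fibres through the nonzero entry T[1,2,1] = 2.
The mode-1 fibre T[:,2,1] = [2, 0] gives a = [1, 0] (primitive direction); the mode-2 fibre T[1,:,1] = [0, 2, 2] gives b = [0, 1, 1]; then c[k] = T[1,2,k] / (a[1]·b[2]) = [2, 2, -4] / 1 = [2, 2, -4].
Expanding [1, 0] ∘ [0, 1, 1] ∘ [2, 2, -4] reproduces all 18 entries of T, so T = [1, 0] ∘ [0, 1, 1] ∘ [2, 2, -4] and rank(T) ≤ 1.
These bounds meet, so rank(T) = 1.
Check entry T[1,3,2] = 2: (1)·(1)·(2) = 2.

1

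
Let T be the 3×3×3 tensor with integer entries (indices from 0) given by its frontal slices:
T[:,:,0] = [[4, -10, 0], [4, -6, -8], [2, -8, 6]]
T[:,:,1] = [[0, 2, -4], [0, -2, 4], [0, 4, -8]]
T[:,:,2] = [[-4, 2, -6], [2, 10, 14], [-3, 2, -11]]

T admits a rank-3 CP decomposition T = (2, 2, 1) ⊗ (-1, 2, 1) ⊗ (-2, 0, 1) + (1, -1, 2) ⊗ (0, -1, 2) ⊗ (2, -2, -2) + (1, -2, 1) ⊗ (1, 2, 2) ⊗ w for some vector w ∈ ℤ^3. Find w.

Subtract the known terms from T to get the rank-1 residual R = (1, -2, 1) ⊗ (1, 2, 2) ⊗ w, so R[i,j,k] = a[i]·b[j]·w[k]. Pick indices with nonzero a[0]·b[0] = (1)·(1) = 1. Only the fibre through (0,0,·) is needed: R[0,0,:] = T[0,0,:] − Σₗ aₗ[0]bₗ[0]cₗ = [4, 0, -4] − (2)·(-1)·(-2, 0, 1) − (1)·(0)·(2, -2, -2) = [0, 0, -2]. Then w[k] = R[0,0,k] / 1 for each k, giving w = [0, 0, -2] / 1 = (0, 0, -2).

w = (0, 0, -2)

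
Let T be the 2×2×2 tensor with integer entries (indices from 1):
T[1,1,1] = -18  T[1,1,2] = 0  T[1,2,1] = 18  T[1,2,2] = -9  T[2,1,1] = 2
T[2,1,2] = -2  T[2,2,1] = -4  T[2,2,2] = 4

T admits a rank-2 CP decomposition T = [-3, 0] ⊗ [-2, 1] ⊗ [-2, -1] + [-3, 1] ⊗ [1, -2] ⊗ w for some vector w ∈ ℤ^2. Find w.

w = [2, -2]

Subtract the known terms from T to get the rank-1 residual R = [-3, 1] ⊗ [1, -2] ⊗ w, so R[i,j,k] = a[i]·b[j]·w[k]. Pick indices with nonzero a[1]·b[1] = (-3)·(1) = -3. Only the fibre through (1,1,·) is needed: R[1,1,:] = T[1,1,:] − Σₗ aₗ[1]bₗ[1]cₗ = [-18, 0] − (-3)·(-2)·[-2, -1] = [-6, 6]. Then w[k] = R[1,1,k] / -3 for each k, giving w = [-6, 6] / -3 = [2, -2].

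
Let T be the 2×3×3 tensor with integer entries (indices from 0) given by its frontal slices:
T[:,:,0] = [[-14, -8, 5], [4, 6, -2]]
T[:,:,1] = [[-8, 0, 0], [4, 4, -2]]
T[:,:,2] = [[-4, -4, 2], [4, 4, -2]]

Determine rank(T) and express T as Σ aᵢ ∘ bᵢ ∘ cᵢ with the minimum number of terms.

Lower bound: the mode-3 unfolding of T (rows indexed by k, columns by (i,j) = (0,0), (0,1), (0,2), (1,0), (1,1), (1,2)) is [[-14, -8, 5, 4, 6, -2], [-8, 0, 0, 4, 4, -2], [-4, -4, 2, 4, 4, -2]].
There the 3×3 minor on rows k ∈ {0, 1, 2}, columns (i,j) ∈ {(0,0), (0,1), (0,2)} is det [[-14, -8, 5], [-8, 0, 0], [-4, -4, 2]] = 32 ≠ 0, so this unfolding has rank ≥ 3; CP rank is at least every unfolding rank, so rank(T) ≥ 3. (Flattening ranks never certify an upper bound on CP rank; for that we must actually write T with 3 rank-1 terms.)
Upper bound: T is a sum of 3 rank-1 terms, T = (1, -1) ∘ (2, 2, -1) ∘ (-4, -2, -2) + (1, 0) ∘ (2, -2, 1) ∘ (-1, -2, 0) + (1, 1) ∘ (2, 1, -1) ∘ (-2, 0, 0) (written with every a and b primitive with positive leading entry and the scale carried by c; CP decompositions are not unique, and this one is verified by expanding entrywise), so rank(T) ≤ 3.
These bounds meet, so rank(T) = 3.

rank(T) = 3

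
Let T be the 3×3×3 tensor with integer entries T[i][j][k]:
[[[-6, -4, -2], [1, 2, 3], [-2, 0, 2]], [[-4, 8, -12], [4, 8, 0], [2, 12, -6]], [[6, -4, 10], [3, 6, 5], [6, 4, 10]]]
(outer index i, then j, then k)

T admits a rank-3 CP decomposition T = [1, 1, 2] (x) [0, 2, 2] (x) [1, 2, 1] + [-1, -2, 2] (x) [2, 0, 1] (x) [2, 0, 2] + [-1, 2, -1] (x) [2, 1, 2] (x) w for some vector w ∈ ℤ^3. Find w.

w = [1, 2, -1]

Subtract the known terms from T to get the rank-1 residual R = [-1, 2, -1] (x) [2, 1, 2] (x) w, so R[i,j,k] = a[i]·b[j]·w[k]. Pick indices with nonzero a[0]·b[0] = (-1)·(2) = -2. Only the fibre through (0,0,·) is needed: R[0,0,:] = T[0,0,:] − Σₗ aₗ[0]bₗ[0]cₗ = [-6, -4, -2] − (1)·(0)·[1, 2, 1] − (-1)·(2)·[2, 0, 2] = [-2, -4, 2]. Then w[k] = R[0,0,k] / -2 for each k, giving w = [-2, -4, 2] / -2 = [1, 2, -1].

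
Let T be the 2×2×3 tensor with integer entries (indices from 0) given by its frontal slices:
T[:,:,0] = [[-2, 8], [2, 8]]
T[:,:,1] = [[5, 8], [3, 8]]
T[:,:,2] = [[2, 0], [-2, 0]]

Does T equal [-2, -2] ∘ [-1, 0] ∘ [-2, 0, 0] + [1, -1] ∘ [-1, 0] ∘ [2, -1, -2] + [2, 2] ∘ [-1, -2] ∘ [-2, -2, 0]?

Yes

Reconstruct entrywise from the claimed factors. For example, T[0,1,0] = 8 and Σₗ aₗ[0]bₗ[1]cₗ[0] = (-2)·(0)·(-2) + (1)·(0)·(2) + (2)·(-2)·(-2) = 8; checking all 12 entries, every one matches. The claim holds.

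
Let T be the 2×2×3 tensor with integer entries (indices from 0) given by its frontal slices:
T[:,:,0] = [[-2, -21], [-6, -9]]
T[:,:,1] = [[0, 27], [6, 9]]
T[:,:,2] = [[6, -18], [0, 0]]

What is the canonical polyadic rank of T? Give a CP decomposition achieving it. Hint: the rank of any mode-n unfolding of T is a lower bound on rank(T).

Lower bound: the mode-2 unfolding of T (rows indexed by j, columns by (i,k) = (0,0), (0,1), (0,2), (1,0), (1,1), (1,2)) is [[-2, 0, 6, -6, 6, 0], [-21, 27, -18, -9, 9, 0]].
There the 2×2 minor on rows j ∈ {0, 1}, columns (i,k) ∈ {(0,0), (0,1)} is det [[-2, 0], [-21, 27]] = -54 ≠ 0, so this unfolding has rank ≥ 2; CP rank is at least every unfolding rank, so rank(T) ≥ 2. (This is only a lower bound: in general the CP rank may exceed every unfolding rank, so we still need to exhibit 2 rank-1 terms summing to T.)
Upper bound — finding two terms. Write S_k = T[:,:,k] for the frontal slices: S₀ = [[-2, -21], [-6, -9]], S₁ = [[0, 27], [6, 9]], S₂ = [[6, -18], [0, 0]].
If T = a₁ ⊗ b₁ ⊗ c₁ + a₂ ⊗ b₂ ⊗ c₂ then each S_k = c₁[k]·a₁b₁ᵀ + c₂[k]·a₂b₂ᵀ. S₀ and S₁ are linearly independent, so a₁b₁ᵀ and a₂b₂ᵀ must span the same plane of matrices: they are the rank-1 matrices of the form x·S₀ + y·S₁.
det(x·S₀ + y·S₁) is −108·x² + 270·xy − 162·y² = (-54)·(2·x − 3·y)(x − y), vanishing at (x:y) = (3:2) and (1:1).
M₁ = 3·S₀ + 2·S₁ = [[-6, -9], [-6, -9]] = (-3)·[1, 1][2, 3]ᵀ and M₂ = S₀ + S₁ = [[-2, 6], [0, 0]] = (-2)·[1, 0][1, -3]ᵀ, so take a₁ = [1, 1], b₁ = [2, 3], a₂ = [1, 0], b₂ = [1, -3].
Each slice is an integer combination of E₁ = a₁b₁ᵀ and E₂ = a₂b₂ᵀ: S₀ = −3·E₁ + 4·E₂, S₁ = 3·E₁ − 6·E₂, S₂ = 6·E₂; reading off coefficients, c₁ = [-3, 3, 0] and c₂ = [4, -6, 6].
Hence T = [1, 1] ⊗ [2, 3] ⊗ [-3, 3, 0] + [1, 0] ⊗ [1, -3] ⊗ [4, -6, 6], so rank(T) ≤ 2.
These bounds meet, so rank(T) = 2.

rank(T) = 2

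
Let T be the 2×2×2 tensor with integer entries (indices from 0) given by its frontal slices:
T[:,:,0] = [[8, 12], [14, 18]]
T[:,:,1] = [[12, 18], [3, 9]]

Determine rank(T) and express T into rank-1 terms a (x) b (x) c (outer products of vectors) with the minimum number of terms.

rank(T) = 2

Lower bound: in the mode-1 unfolding of T (rows indexed by i, columns by (j,k)) the 2×2 minor on rows i ∈ {0, 1}, columns (j,k) ∈ {(0,0), (0,1)} is det [[8, 12], [14, 3]] = -144 ≠ 0, so that unfolding has rank ≥ 2 and hence rank(T) ≥ 2 (CP rank is at least every unfolding rank, though it can be larger).
Upper bound: with S_k = T[:,:,k], the two rank-1 terms a₁b₁ᵀ, a₂b₂ᵀ are the rank-1 members of the pencil x·S₀ + y·S₁.
det(x·S₀ + y·S₁) is −24·x² + 54·y² = (-6)·(2·x − 3·y)(2·x + 3·y), vanishing at (x:y) = (3:2) and (3:-2).
M₁ = 3·S₀ + 2·S₁ = [[48, 72], [48, 72]] = 24·(1, 1)(2, 3)ᵀ and M₂ = 3·S₀ − 2·S₁ = [[0, 0], [36, 36]] = 36·(0, 1)(1, 1)ᵀ, so take a₁ = (1, 1), b₁ = (2, 3), a₂ = (0, 1), b₂ = (1, 1).
Each slice is an integer combination of E₁ = a₁b₁ᵀ and E₂ = a₂b₂ᵀ: S₀ = 4·E₁ + 6·E₂, S₁ = 6·E₁ − 9·E₂; reading off coefficients, c₁ = (4, 6) and c₂ = (6, -9).
Hence T = (1, 1) (x) (2, 3) (x) (4, 6) + (0, 1) (x) (1, 1) (x) (6, -9), so rank(T) ≤ 2.
These bounds meet, so rank(T) = 2.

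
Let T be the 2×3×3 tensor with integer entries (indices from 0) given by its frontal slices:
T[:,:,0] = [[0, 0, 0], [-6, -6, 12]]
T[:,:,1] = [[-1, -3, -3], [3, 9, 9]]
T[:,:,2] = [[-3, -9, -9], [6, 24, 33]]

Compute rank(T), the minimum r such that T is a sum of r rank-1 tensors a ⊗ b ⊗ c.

2

Lower bound: the mode-1 unfolding of T (rows indexed by i, columns by (j,k) = (0,0), (0,1), (0,2), (1,0), (1,1), (1,2), (2,0), (2,1), (2,2)) is [[0, -1, -3, 0, -3, -9, 0, -3, -9], [-6, 3, 6, -6, 9, 24, 12, 9, 33]].
There the 2×2 minor on rows i ∈ {0, 1}, columns (j,k) ∈ {(0,0), (0,1)} is det [[0, -1], [-6, 3]] = -6 ≠ 0, so this unfolding has rank ≥ 2; CP rank is at least every unfolding rank, so rank(T) ≥ 2. (Unfolding ranks only ever bound the CP rank from below — rank(T) can be strictly larger than all of them — so the matching upper bound has to come from an explicit 2-term decomposition.)
Upper bound — finding two terms. Write S_k = T[:,:,k] for the frontal slices: S₀ = [[0, 0, 0], [-6, -6, 12]], S₁ = [[-1, -3, -3], [3, 9, 9]], S₂ = [[-3, -9, -9], [6, 24, 33]].
If T = a₁ ⊗ b₁ ⊗ c₁ + a₂ ⊗ b₂ ⊗ c₂ then each S_k = c₁[k]·a₁b₁ᵀ + c₂[k]·a₂b₂ᵀ. S₀ and S₁ are linearly independent, so a₁b₁ᵀ and a₂b₂ᵀ must span the same plane of matrices: they are the rank-1 matrices of the form x·S₀ + y·S₁.
The 2×2 minor of x·S₀ + y·S₁ on rows {0,1}, columns {0,1} is −12·xy = (-12)·(y)(x), vanishing at (x:y) = (1:0) and (0:1).
M₁ = S₀ = [[0, 0, 0], [-6, -6, 12]] = (-6)·[0, 1][1, 1, -2]ᵀ and M₂ = S₁ = [[-1, -3, -3], [3, 9, 9]] = −[1, -3][1, 3, 3]ᵀ, so take a₁ = [0, 1], b₁ = [1, 1, -2], a₂ = [1, -3], b₂ = [1, 3, 3].
Each slice is an integer combination of E₁ = a₁b₁ᵀ and E₂ = a₂b₂ᵀ: S₀ = −6·E₁, S₁ = −E₂, S₂ = −3·E₁ − 3·E₂; reading off coefficients, c₁ = [-6, 0, -3] and c₂ = [0, -1, -3].
Hence T = [0, 1] ⊗ [1, 1, -2] ⊗ [-6, 0, -3] + [1, -3] ⊗ [1, 3, 3] ⊗ [0, -1, -3], so rank(T) ≤ 2.
These bounds meet, so rank(T) = 2.
Check entry T[1,1,0] = -6: (1)·(1)·(-6) + (-3)·(3)·(0) = -6.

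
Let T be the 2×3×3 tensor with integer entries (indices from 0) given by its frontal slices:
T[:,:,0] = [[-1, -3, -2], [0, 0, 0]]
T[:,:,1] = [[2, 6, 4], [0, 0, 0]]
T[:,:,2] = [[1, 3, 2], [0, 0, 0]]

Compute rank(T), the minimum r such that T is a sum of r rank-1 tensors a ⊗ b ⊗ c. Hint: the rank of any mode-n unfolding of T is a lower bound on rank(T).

1

Lower bound: T ≠ 0 (e.g. T[0,0,0] = -1), so rank(T) ≥ 1.
Upper bound: if T = a ⊗ b ⊗ c then every fibre of T is a multiple of the corresponding factor, so read the factors off the fibres through the nonzero entry T[0,0,0] = -1.
The mode-1 fibre T[:,0,0] = [-1, 0] gives a = [1, 0] (primitive direction); the mode-2 fibre T[0,:,0] = [-1, -3, -2] gives b = [1, 3, 2]; then c[k] = T[0,0,k] / (a[0]·b[0]) = [-1, 2, 1] / 1 = [-1, 2, 1].
Expanding [1, 0] ⊗ [1, 3, 2] ⊗ [-1, 2, 1] reproduces all 18 entries of T, so T = [1, 0] ⊗ [1, 3, 2] ⊗ [-1, 2, 1] and rank(T) ≤ 1.
These bounds meet, so rank(T) = 1.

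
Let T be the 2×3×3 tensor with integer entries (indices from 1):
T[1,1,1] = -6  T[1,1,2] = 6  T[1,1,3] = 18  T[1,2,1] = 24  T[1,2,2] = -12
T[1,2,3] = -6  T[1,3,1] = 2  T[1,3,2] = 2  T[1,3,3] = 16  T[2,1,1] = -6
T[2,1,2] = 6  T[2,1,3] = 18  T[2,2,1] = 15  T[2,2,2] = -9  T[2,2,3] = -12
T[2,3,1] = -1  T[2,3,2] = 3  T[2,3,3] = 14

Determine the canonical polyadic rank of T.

2

Lower bound: the mode-1 unfolding of T (rows indexed by i, columns by (j,k) = (1,1), (1,2), (1,3), (2,1), (2,2), (2,3), (3,1), (3,2), (3,3)) is [[-6, 6, 18, 24, -12, -6, 2, 2, 16], [-6, 6, 18, 15, -9, -12, -1, 3, 14]].
There the 2×2 minor on rows i ∈ {1, 2}, columns (j,k) ∈ {(1,1), (2,1)} is det [[-6, 24], [-6, 15]] = 54 ≠ 0, so this unfolding has rank ≥ 2; CP rank is at least every unfolding rank, so rank(T) ≥ 2. (Unfolding ranks only ever bound the CP rank from below — rank(T) can be strictly larger than all of them — so the matching upper bound has to come from an explicit 2-term decomposition.)
Upper bound — finding two terms. Write S_k = T[:,:,k] for the frontal slices: S₁ = [[-6, 24, 2], [-6, 15, -1]], S₂ = [[6, -12, 2], [6, -9, 3]], S₃ = [[18, -6, 16], [18, -12, 14]].
If T = a₁ ⊗ b₁ ⊗ c₁ + a₂ ⊗ b₂ ⊗ c₂ then each S_k = c₁[k]·a₁b₁ᵀ + c₂[k]·a₂b₂ᵀ. S₁ and S₂ are linearly independent, so a₁b₁ᵀ and a₂b₂ᵀ must span the same plane of matrices: they are the rank-1 matrices of the form x·S₁ + y·S₂.
The 2×2 minor of x·S₁ + y·S₂ on rows {1,2}, columns {1,2} is 54·x² − 72·xy + 18·y² = 18·(3·x − y)(x − y), vanishing at (x:y) = (1:3) and (1:1).
M₁ = S₁ + 3·S₂ = [[12, -12, 8], [12, -12, 8]] = 4·[1, 1][3, -3, 2]ᵀ and M₂ = S₁ + S₂ = [[0, 12, 4], [0, 6, 2]] = 2·[2, 1][0, 3, 1]ᵀ, so take a₁ = [1, 1], b₁ = [3, -3, 2], a₂ = [2, 1], b₂ = [0, 3, 1].
Each slice is an integer combination of E₁ = a₁b₁ᵀ and E₂ = a₂b₂ᵀ: S₁ = −2·E₁ + 3·E₂, S₂ = 2·E₁ − E₂, S₃ = 6·E₁ + 2·E₂; reading off coefficients, c₁ = [-2, 2, 6] and c₂ = [3, -1, 2].
Hence T = [1, 1] ⊗ [3, -3, 2] ⊗ [-2, 2, 6] + [2, 1] ⊗ [0, 3, 1] ⊗ [3, -1, 2], so rank(T) ≤ 2.
These bounds meet, so rank(T) = 2.
Check entry T[1,1,3] = 18: (1)·(3)·(6) + (2)·(0)·(2) = 18.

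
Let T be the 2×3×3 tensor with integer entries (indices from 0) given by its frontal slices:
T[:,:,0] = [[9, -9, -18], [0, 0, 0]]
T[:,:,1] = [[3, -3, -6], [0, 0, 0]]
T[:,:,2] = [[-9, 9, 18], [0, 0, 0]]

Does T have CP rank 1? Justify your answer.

If T = a ⊗ b ⊗ c then every fibre of T is a multiple of the corresponding factor, so read the factors off the fibres through the nonzero entry T[0,0,0] = 9.
The mode-1 fibre T[:,0,0] = [9, 0] gives a = [1, 0] (primitive direction); the mode-2 fibre T[0,:,0] = [9, -9, -18] gives b = [1, -1, -2]; then c[k] = T[0,0,k] / (a[0]·b[0]) = [9, 3, -9] / 1 = [9, 3, -9].
Expanding [1, 0] ⊗ [1, -1, -2] ⊗ [9, 3, -9] reproduces all 18 entries of T, so T = [1, 0] ⊗ [1, -1, -2] ⊗ [9, 3, -9] and rank(T) ≤ 1.
Equivalently every frontal slice T[:,:,k] is c[k] times the rank-1 matrix [1, 0] ⊗ [1, -1, -2]. So T has rank 1 (it is nonzero).

Yes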